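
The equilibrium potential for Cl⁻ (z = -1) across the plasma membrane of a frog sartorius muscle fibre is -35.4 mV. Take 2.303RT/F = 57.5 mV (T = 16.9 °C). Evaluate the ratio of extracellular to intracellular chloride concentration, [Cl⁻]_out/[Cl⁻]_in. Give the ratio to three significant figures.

log₁₀([out]/[in]) = E·z/(57.5) = -35.4 × -1 / 57.5 = 0.6157
[out]/[in] = 10^(0.6157) = 4.127

4.13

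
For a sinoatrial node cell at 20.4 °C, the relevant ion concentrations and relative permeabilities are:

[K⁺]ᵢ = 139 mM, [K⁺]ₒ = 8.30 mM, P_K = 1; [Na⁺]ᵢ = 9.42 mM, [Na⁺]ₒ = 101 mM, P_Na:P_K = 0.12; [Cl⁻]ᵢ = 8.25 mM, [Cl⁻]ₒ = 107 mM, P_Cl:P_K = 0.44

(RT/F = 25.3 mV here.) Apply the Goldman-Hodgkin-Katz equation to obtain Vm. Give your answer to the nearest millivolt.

Vm = 25.3 · ln[(Σ P·[cation]ₒ + Σ P·[anion]ᵢ) / (Σ P·[cation]ᵢ + Σ P·[anion]ₒ)]
Numerator = 1×8.30 + 0.12×101 + 0.44×8.25 = 24.05
Denominator = 1×139 + 0.12×9.42 + 0.44×107 = 187.2
Vm = 25.3 · ln(0.12847) = 25.3 × (-2.0521) = -51.92 mV

-52 mV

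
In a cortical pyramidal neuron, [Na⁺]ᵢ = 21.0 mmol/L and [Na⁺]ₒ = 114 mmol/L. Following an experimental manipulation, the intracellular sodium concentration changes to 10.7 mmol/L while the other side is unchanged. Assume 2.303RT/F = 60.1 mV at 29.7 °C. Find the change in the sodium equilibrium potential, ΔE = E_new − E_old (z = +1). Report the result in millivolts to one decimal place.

E_old = (60.1/1)·log₁₀(114/21.0) = 44.15 mV
E_new = (60.1/1)·log₁₀(114/10.7) = 61.75 mV
ΔE = 61.75 − (44.15) = 17.60 mV

17.6 mV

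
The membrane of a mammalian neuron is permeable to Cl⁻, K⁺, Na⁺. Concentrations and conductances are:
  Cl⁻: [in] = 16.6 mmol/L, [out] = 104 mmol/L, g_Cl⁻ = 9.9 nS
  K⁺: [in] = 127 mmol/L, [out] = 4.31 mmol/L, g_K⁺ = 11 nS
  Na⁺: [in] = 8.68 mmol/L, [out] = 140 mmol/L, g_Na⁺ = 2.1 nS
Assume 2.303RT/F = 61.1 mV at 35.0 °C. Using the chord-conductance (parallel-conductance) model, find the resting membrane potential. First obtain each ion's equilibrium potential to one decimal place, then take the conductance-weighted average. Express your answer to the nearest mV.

-57 mV

E_Cl⁻ = (61.1/-1)·log₁₀(104/16.6) = -48.7 mV
E_K⁺ = (61.1/1)·log₁₀(4.31/127) = -89.8 mV
E_Na⁺ = (61.1/1)·log₁₀(140/8.68) = 73.8 mV
Vm = (Σ gᵢEᵢ)/(Σ gᵢ) = (9.9·-48.7 + 11·-89.8 + 2.1·73.8) / (9.9 + 11 + 2.1)
= -1314.95 / 23 = -57.17 mV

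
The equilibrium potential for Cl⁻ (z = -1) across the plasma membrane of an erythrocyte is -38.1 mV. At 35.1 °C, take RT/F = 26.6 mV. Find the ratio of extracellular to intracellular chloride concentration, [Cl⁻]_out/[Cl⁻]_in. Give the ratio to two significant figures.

ln([out]/[in]) = E·z/(26.6) = -38.1 × -1 / 26.6 = 1.4323
[out]/[in] = e^(1.4323) = 4.188

4.2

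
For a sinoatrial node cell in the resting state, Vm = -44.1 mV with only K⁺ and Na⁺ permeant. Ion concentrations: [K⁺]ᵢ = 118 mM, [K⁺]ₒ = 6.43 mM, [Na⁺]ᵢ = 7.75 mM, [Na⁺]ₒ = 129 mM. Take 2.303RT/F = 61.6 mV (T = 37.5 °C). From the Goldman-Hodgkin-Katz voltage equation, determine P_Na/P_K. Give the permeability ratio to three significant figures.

0.128

Let α = P_Na/P_K. GHK: Vm = 61.6·log₁₀[(Kₒ + α·Naₒ)/(Kᵢ + α·Naᵢ)].
10^(Vm/61.6) = 10^(-44.1/61.6) = 0.19235
So 0.19235·(Kᵢ + α·Naᵢ) = Kₒ + α·Naₒ → α = (0.19235·118.0 − 6.43) / (129.0 − 0.19235·7.75)
α = (22.7 − 6.43) / (129.0 − 1.491) = 16.27/127.5 = 0.1276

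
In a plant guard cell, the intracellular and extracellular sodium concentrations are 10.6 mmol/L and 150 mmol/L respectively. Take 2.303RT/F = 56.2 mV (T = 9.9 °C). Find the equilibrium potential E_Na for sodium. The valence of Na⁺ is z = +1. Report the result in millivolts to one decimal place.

E = (56.2/z) · log₁₀([Na⁺]_out/[Na⁺]_in) with z = +1.
= (56.2/1) · log₁₀(150/10.6) = 56.20 · log₁₀(14.15)
= 56.20 · (1.1508) = 64.67 mV

64.7 mV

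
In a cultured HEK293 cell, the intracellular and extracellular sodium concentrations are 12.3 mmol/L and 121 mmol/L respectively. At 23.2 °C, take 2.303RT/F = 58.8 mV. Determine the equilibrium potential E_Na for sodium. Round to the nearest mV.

E = (58.8/z) · log₁₀([Na⁺]_out/[Na⁺]_in) with z = +1.
= (58.8/1) · log₁₀(121/12.3) = 58.80 · log₁₀(9.837)
= 58.80 · (0.9929) = 58.38 mV

58 mV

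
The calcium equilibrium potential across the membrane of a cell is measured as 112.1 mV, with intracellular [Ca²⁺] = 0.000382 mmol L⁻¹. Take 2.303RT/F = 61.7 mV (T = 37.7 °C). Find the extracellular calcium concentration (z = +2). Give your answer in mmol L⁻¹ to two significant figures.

1.6 mmol L⁻¹

Nernst: E = (61.7/2) · log₁₀([out]/[in]), so log₁₀([out]/[in]) = 112.1 × 2 / 61.7 = 3.6337.
[out]/[in] = 10^(3.6337) = 4302.
[out] = 4302 × 0.000382 = 1.644 mmol L⁻¹.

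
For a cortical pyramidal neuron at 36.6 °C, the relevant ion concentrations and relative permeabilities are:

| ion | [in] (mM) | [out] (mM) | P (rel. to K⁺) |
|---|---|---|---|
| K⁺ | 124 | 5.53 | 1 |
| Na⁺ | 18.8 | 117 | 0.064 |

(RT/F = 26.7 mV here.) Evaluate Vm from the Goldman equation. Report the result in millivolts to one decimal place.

-60.4 mV

Vm = 26.7 · ln[(Σ P·[cation]ₒ + Σ P·[anion]ᵢ) / (Σ P·[cation]ᵢ + Σ P·[anion]ₒ)]
Numerator = 1×5.53 + 0.064×117 = 13.02
Denominator = 1×124 + 0.064×18.8 = 125.2
Vm = 26.7 · ln(0.10397) = 26.7 × (-2.2636) = -60.44 mV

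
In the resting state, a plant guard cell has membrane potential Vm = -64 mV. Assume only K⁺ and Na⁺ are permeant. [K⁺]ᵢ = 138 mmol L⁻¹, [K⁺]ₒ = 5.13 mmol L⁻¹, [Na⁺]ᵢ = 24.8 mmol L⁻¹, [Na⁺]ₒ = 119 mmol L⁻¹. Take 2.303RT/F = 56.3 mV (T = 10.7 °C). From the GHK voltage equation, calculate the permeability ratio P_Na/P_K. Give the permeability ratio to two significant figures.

Let α = P_Na/P_K. GHK: Vm = 56.3·log₁₀[(Kₒ + α·Naₒ)/(Kᵢ + α·Naᵢ)].
10^(Vm/56.3) = 10^(-64.0/56.3) = 0.072985
So 0.072985·(Kᵢ + α·Naᵢ) = Kₒ + α·Naₒ → α = (0.072985·138.0 − 5.13) / (119.0 − 0.072985·24.8)
α = (10.07 − 5.13) / (119.0 − 1.81) = 4.942/117.2 = 0.04217

0.042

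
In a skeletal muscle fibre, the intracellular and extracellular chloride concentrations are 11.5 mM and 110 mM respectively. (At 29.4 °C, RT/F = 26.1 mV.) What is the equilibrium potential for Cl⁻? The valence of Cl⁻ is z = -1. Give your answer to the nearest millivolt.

-59 mV

E = (26.1/z) · ln([Cl⁻]_out/[Cl⁻]_in) with z = -1.
For an anion, dividing by z = -1 reverses the sign.
= (26.1/-1) · ln(110/11.5) = -26.10 · ln(9.565)
= -26.10 · (2.2581) = -58.94 mV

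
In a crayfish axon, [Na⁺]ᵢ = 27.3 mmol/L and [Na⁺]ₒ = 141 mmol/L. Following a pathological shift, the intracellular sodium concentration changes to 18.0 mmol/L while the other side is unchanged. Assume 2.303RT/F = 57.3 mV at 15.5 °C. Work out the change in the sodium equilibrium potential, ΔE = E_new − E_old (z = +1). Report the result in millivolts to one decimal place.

E_old = (57.3/1)·log₁₀(141/27.3) = 40.86 mV
E_new = (57.3/1)·log₁₀(141/18.0) = 51.22 mV
ΔE = 51.22 − (40.86) = 10.37 mV

10.4 mV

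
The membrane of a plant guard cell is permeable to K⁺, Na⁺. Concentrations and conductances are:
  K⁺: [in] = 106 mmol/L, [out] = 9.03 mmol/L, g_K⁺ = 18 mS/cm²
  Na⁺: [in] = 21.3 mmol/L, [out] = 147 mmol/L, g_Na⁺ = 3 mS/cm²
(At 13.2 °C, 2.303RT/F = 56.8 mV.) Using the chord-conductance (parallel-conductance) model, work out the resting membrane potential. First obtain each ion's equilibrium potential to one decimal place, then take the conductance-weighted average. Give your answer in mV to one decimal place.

E_K⁺ = (56.8/1)·log₁₀(9.03/106) = -60.8 mV
E_Na⁺ = (56.8/1)·log₁₀(147/21.3) = 47.7 mV
Vm = (Σ gᵢEᵢ)/(Σ gᵢ) = (18·-60.8 + 3·47.7) / (18 + 3)
= -951.30 / 21 = -45.30 mV

-45.3 mV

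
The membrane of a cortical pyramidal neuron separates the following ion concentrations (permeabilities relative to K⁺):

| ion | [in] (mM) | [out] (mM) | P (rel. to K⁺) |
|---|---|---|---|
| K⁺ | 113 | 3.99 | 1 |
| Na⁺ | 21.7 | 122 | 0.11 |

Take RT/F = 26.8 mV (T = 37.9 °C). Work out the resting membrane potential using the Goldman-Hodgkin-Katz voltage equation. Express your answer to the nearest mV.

Vm = 26.8 · ln[(Σ P·[cation]ₒ + Σ P·[anion]ᵢ) / (Σ P·[cation]ᵢ + Σ P·[anion]ₒ)]
Numerator = 1×3.99 + 0.11×122 = 17.41
Denominator = 1×113 + 0.11×21.7 = 115.4
Vm = 26.8 · ln(0.15088) = 26.8 × (-1.8912) = -50.69 mV

-51 mV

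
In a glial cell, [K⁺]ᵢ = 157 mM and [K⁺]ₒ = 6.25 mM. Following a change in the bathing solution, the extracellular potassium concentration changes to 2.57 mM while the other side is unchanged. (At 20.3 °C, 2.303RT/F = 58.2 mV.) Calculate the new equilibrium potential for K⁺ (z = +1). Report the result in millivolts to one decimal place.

-103.9 mV

After the shift: [K⁺]_out = 2.57, [K⁺]_in = 157 mM.
E_new = (58.2/1)·log₁₀(2.57/157) = 58.20 · (-1.7860) = -103.94 mV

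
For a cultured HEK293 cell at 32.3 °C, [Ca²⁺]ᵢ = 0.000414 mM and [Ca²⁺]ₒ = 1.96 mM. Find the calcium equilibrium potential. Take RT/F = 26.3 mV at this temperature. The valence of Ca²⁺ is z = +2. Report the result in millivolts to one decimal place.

E = (26.3/z) · ln([Ca²⁺]_out/[Ca²⁺]_in) with z = +2.
= (26.3/2) · ln(1.96/0.000414) = 13.15 · ln(4734)
= 13.15 · (8.4626) = 111.28 mV

111.3 mV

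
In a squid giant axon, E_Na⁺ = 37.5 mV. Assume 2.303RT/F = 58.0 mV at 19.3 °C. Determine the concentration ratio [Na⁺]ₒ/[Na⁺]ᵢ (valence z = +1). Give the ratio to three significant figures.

log₁₀([out]/[in]) = E·z/(58.0) = 37.5 × 1 / 58.0 = 0.6466
[out]/[in] = 10^(0.6466) = 4.432

4.43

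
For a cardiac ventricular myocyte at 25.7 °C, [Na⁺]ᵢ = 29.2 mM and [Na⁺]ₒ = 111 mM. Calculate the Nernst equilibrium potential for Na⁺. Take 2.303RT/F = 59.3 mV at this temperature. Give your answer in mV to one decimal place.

E = (59.3/z) · log₁₀([Na⁺]_out/[Na⁺]_in) with z = +1.
= (59.3/1) · log₁₀(111/29.2) = 59.30 · log₁₀(3.801)
= 59.30 · (0.5799) = 34.39 mV

34.4 mV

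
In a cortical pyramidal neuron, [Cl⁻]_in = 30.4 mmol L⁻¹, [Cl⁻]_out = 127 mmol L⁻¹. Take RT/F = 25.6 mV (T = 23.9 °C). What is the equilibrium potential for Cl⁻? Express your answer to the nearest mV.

-37 mV

E = (25.6/z) · ln([Cl⁻]_out/[Cl⁻]_in) with z = -1.
For an anion, dividing by z = -1 reverses the sign.
= (25.6/-1) · ln(127/30.4) = -25.60 · ln(4.178)
= -25.60 · (1.4297) = -36.60 mV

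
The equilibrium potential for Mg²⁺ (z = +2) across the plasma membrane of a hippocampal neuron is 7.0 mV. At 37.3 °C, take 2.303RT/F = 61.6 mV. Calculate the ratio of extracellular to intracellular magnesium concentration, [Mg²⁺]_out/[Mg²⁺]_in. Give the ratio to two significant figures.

1.7

log₁₀([out]/[in]) = E·z/(61.6) = 7.0 × 2 / 61.6 = 0.2273
[out]/[in] = 10^(0.2273) = 1.688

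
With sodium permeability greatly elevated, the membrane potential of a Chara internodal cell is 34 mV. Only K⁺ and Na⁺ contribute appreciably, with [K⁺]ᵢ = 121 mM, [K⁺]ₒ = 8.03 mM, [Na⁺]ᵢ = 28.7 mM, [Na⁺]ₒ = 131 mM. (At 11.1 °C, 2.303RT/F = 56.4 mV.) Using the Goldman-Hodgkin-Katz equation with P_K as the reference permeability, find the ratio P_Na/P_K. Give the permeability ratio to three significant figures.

Let α = P_Na/P_K. GHK: Vm = 56.4·log₁₀[(Kₒ + α·Naₒ)/(Kᵢ + α·Naᵢ)].
10^(Vm/56.4) = 10^(34.0/56.4) = 4.0072
So 4.0072·(Kᵢ + α·Naᵢ) = Kₒ + α·Naₒ → α = (4.0072·121.0 − 8.03) / (131.0 − 4.0072·28.7)
α = (484.9 − 8.03) / (131.0 − 115) = 476.8/15.99 = 29.81

29.8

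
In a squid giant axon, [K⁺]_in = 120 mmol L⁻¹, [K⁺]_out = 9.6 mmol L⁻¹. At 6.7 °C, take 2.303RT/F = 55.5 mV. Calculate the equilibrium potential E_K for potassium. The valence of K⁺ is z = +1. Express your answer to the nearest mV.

-61 mV

E = (55.5/z) · log₁₀([K⁺]_out/[K⁺]_in) with z = +1.
= (55.5/1) · log₁₀(9.6/120) = 55.50 · log₁₀(0.08)
= 55.50 · (-1.0969) = -60.88 mV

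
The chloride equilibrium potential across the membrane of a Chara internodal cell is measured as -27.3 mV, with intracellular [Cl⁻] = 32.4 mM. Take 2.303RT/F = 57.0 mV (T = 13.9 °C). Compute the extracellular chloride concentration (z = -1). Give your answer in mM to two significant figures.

Nernst: E = (57.0/-1) · log₁₀([out]/[in]), so log₁₀([out]/[in]) = -27.3 × -1 / 57.0 = 0.4789.
[out]/[in] = 10^(0.4789) = 3.013.
[out] = 3.013 × 32.4 = 97.61 mM.

98 mM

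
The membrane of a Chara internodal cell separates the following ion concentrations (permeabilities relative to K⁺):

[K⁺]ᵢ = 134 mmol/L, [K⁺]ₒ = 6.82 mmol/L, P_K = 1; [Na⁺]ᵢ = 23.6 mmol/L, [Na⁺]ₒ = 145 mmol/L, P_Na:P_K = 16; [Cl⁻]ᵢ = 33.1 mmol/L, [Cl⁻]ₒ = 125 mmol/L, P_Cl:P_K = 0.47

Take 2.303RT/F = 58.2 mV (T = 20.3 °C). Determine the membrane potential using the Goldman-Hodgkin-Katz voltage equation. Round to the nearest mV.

Vm = 58.2 · log₁₀[(Σ P·[cation]ₒ + Σ P·[anion]ᵢ) / (Σ P·[cation]ᵢ + Σ P·[anion]ₒ)]
Numerator = 1×6.82 + 16×145 + 0.47×33.1 = 2342
Denominator = 1×134 + 16×23.6 + 0.47×125 = 570.4
Vm = 58.2 · log₁₀(4.1069) = 58.2 × (0.6135) = 35.71 mV

36 mV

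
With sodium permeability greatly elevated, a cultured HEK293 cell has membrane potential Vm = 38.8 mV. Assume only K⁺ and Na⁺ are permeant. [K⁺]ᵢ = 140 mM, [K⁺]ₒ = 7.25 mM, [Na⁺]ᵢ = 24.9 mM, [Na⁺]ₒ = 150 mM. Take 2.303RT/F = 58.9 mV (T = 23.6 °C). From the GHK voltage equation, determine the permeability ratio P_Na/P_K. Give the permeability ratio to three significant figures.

17.3

Let α = P_Na/P_K. GHK: Vm = 58.9·log₁₀[(Kₒ + α·Naₒ)/(Kᵢ + α·Naᵢ)].
10^(Vm/58.9) = 10^(38.8/58.9) = 4.5577
So 4.5577·(Kᵢ + α·Naᵢ) = Kₒ + α·Naₒ → α = (4.5577·140.0 − 7.25) / (150.0 − 4.5577·24.9)
α = (638.1 − 7.25) / (150.0 − 113.5) = 630.8/36.51 = 17.28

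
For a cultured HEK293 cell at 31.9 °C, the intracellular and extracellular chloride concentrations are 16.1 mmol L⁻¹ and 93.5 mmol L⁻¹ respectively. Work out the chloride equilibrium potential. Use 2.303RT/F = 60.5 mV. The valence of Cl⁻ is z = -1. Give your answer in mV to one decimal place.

-46.2 mV

E = (60.5/z) · log₁₀([Cl⁻]_out/[Cl⁻]_in) with z = -1.
For an anion, dividing by z = -1 reverses the sign.
= (60.5/-1) · log₁₀(93.5/16.1) = -60.50 · log₁₀(5.807)
= -60.50 · (0.7640) = -46.22 mV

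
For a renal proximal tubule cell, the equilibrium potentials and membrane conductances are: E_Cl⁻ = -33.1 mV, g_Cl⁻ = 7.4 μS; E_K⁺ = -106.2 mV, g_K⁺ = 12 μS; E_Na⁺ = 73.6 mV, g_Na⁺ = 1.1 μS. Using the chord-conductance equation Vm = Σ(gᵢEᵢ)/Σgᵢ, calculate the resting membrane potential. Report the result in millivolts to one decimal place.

-70.2 mV

Σ gᵢEᵢ = 7.4·(-33.1) + 12·(-106.2) + 1.1·(73.6) = -1438.38
Σ gᵢ = 7.4 + 12 + 1.1 = 20.5
Vm = -1438.38 / 20.5 = -70.16 mV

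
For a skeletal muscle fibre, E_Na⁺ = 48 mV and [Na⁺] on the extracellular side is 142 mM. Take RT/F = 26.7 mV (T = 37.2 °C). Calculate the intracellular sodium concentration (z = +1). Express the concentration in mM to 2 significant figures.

24 mM

Nernst: E = (26.7/1) · ln([out]/[in]), so ln([out]/[in]) = 48.0 × 1 / 26.7 = 1.7978.
[out]/[in] = e^(1.7978) = 6.036.
[in] = 142 / 6.036 = 23.53 mM.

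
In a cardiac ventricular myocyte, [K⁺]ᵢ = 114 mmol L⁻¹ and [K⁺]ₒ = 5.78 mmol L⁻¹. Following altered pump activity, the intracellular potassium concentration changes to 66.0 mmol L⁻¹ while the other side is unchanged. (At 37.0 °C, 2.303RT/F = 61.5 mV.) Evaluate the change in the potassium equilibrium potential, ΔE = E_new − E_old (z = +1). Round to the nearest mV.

E_old = (61.5/1)·log₁₀(5.78/114) = -79.64 mV
E_new = (61.5/1)·log₁₀(5.78/66.0) = -65.04 mV
ΔE = -65.04 − (-79.64) = 14.60 mV

15 mV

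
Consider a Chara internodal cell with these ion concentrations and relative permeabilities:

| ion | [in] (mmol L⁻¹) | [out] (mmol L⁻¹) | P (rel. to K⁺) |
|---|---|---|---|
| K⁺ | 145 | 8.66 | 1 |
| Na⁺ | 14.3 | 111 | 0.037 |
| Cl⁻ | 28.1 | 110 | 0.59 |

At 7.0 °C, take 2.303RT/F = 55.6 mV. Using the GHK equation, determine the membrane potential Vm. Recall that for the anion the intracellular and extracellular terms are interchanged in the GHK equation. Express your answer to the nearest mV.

-48 mV

Vm = 55.6 · log₁₀[(Σ P·[cation]ₒ + Σ P·[anion]ᵢ) / (Σ P·[cation]ᵢ + Σ P·[anion]ₒ)]
Numerator = 1×8.66 + 0.037×111 + 0.59×28.1 = 29.35
Denominator = 1×145 + 0.037×14.3 + 0.59×110 = 210.4
Vm = 55.6 · log₁₀(0.13946) = 55.6 × (-0.8556) = -47.57 mV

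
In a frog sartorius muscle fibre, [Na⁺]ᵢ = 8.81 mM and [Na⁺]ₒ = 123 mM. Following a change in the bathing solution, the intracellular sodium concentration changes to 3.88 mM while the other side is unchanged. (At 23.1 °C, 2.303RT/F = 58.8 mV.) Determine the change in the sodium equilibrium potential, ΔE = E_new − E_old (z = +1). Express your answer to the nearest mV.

21 mV

E_old = (58.8/1)·log₁₀(123/8.81) = 67.32 mV
E_new = (58.8/1)·log₁₀(123/3.88) = 88.26 mV
ΔE = 88.26 − (67.32) = 20.94 mV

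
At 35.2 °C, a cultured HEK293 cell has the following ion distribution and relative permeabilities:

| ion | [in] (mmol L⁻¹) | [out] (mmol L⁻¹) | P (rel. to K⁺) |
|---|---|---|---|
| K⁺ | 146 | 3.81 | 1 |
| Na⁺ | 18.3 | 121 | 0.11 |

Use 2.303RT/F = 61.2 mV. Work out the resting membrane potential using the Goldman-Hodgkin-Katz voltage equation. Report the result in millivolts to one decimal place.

-57.3 mV

Vm = 61.2 · log₁₀[(Σ P·[cation]ₒ + Σ P·[anion]ᵢ) / (Σ P·[cation]ᵢ + Σ P·[anion]ₒ)]
Numerator = 1×3.81 + 0.11×121 = 17.12
Denominator = 1×146 + 0.11×18.3 = 148
Vm = 61.2 · log₁₀(0.11567) = 61.2 × (-0.9368) = -57.33 mV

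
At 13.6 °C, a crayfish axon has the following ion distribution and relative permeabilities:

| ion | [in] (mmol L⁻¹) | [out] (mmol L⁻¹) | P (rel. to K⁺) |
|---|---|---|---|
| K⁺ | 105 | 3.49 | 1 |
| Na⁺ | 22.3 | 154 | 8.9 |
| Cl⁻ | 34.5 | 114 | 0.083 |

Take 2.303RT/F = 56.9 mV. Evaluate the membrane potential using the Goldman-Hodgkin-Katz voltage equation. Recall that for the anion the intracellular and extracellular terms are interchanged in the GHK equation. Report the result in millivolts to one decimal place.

Vm = 56.9 · log₁₀[(Σ P·[cation]ₒ + Σ P·[anion]ᵢ) / (Σ P·[cation]ᵢ + Σ P·[anion]ₒ)]
Numerator = 1×3.49 + 8.9×154 + 0.083×34.5 = 1377
Denominator = 1×105 + 8.9×22.3 + 0.083×114 = 312.9
Vm = 56.9 · log₁₀(4.4002) = 56.9 × (0.6435) = 36.61 mV

36.6 mV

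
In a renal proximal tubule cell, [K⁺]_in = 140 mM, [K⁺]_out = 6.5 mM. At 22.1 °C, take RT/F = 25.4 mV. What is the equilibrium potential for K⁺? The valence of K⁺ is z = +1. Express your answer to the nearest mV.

E = (25.4/z) · ln([K⁺]_out/[K⁺]_in) with z = +1.
= (25.4/1) · ln(6.5/140) = 25.40 · ln(0.04643)
= 25.40 · (-3.0698) = -77.97 mV

-78 mV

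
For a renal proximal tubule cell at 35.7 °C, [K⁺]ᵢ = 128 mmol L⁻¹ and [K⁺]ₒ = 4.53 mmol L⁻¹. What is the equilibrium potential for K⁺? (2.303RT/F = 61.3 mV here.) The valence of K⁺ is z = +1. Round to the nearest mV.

-89 mV

E = (61.3/z) · log₁₀([K⁺]_out/[K⁺]_in) with z = +1.
= (61.3/1) · log₁₀(4.53/128) = 61.30 · log₁₀(0.03539)
= 61.30 · (-1.4511) = -88.95 mV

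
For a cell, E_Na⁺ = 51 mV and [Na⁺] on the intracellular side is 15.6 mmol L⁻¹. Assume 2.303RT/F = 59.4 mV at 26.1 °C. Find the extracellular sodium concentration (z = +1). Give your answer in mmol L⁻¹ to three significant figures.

113 mmol L⁻¹

Nernst: E = (59.4/1) · log₁₀([out]/[in]), so log₁₀([out]/[in]) = 51.0 × 1 / 59.4 = 0.8586.
[out]/[in] = 10^(0.8586) = 7.221.
[out] = 7.221 × 15.6 = 112.6 mmol L⁻¹.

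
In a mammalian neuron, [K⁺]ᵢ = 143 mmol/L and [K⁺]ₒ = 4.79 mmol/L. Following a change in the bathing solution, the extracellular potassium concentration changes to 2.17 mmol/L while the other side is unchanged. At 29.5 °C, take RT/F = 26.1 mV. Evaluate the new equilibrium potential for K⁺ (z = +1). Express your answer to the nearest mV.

-109 mV

After the shift: [K⁺]_out = 2.17, [K⁺]_in = 143 mmol/L.
E_new = (26.1/1)·ln(2.17/143) = 26.10 · (-4.1881) = -109.31 mV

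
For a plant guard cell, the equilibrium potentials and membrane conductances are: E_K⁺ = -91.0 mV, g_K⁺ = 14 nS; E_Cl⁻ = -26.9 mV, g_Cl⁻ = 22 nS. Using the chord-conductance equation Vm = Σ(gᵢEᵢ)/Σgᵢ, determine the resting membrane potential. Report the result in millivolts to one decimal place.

-51.8 mV

Σ gᵢEᵢ = 14·(-91.0) + 22·(-26.9) = -1865.80
Σ gᵢ = 14 + 22 = 36
Vm = -1865.80 / 36 = -51.83 mV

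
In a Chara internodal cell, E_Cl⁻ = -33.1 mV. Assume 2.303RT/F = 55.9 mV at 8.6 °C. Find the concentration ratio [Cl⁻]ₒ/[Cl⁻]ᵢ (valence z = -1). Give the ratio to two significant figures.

log₁₀([out]/[in]) = E·z/(55.9) = -33.1 × -1 / 55.9 = 0.5921
[out]/[in] = 10^(0.5921) = 3.91

3.9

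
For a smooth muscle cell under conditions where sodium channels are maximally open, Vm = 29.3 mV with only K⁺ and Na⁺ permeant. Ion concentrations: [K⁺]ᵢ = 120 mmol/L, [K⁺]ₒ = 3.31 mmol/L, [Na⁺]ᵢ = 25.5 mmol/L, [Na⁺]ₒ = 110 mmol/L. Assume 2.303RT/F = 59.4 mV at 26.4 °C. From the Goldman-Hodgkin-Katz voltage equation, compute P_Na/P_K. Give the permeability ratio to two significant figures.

Let α = P_Na/P_K. GHK: Vm = 59.4·log₁₀[(Kₒ + α·Naₒ)/(Kᵢ + α·Naᵢ)].
10^(Vm/59.4) = 10^(29.3/59.4) = 3.1136
So 3.1136·(Kᵢ + α·Naᵢ) = Kₒ + α·Naₒ → α = (3.1136·120.0 − 3.31) / (110.0 − 3.1136·25.5)
α = (373.6 − 3.31) / (110.0 − 79.4) = 370.3/30.6 = 12.1

12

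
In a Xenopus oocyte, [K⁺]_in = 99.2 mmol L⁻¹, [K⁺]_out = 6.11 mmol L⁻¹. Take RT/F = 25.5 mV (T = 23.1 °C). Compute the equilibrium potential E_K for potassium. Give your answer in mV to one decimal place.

-71.1 mV

E = (25.5/z) · ln([K⁺]_out/[K⁺]_in) with z = +1.
= (25.5/1) · ln(6.11/99.2) = 25.50 · ln(0.06159)
= 25.50 · (-2.7872) = -71.07 mV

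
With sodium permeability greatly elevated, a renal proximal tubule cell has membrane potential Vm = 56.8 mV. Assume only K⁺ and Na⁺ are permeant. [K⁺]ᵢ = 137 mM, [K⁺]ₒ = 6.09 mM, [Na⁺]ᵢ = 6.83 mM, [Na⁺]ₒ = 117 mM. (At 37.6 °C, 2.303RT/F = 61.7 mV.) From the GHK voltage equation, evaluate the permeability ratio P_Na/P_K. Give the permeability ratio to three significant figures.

Let α = P_Na/P_K. GHK: Vm = 61.7·log₁₀[(Kₒ + α·Naₒ)/(Kᵢ + α·Naᵢ)].
10^(Vm/61.7) = 10^(56.8/61.7) = 8.3288
So 8.3288·(Kᵢ + α·Naᵢ) = Kₒ + α·Naₒ → α = (8.3288·137.0 − 6.09) / (117.0 − 8.3288·6.83)
α = (1141 − 6.09) / (117.0 − 56.89) = 1135/60.11 = 18.88

18.9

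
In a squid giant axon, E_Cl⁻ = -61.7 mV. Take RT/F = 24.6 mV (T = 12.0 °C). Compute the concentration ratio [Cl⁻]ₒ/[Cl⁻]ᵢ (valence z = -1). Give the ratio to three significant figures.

ln([out]/[in]) = E·z/(24.6) = -61.7 × -1 / 24.6 = 2.5081
[out]/[in] = e^(2.5081) = 12.28

12.3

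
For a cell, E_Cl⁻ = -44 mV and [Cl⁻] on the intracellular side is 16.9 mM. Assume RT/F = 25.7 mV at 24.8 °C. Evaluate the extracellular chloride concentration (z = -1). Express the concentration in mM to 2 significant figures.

Nernst: E = (25.7/-1) · ln([out]/[in]), so ln([out]/[in]) = -44.0 × -1 / 25.7 = 1.7121.
[out]/[in] = e^(1.7121) = 5.54.
[out] = 5.54 × 16.9 = 93.63 mM.

94 mM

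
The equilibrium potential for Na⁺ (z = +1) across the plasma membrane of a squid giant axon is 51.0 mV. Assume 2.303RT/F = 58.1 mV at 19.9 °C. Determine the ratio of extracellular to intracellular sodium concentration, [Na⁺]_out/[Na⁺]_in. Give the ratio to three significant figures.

log₁₀([out]/[in]) = E·z/(58.1) = 51.0 × 1 / 58.1 = 0.8778
[out]/[in] = 10^(0.8778) = 7.547

7.55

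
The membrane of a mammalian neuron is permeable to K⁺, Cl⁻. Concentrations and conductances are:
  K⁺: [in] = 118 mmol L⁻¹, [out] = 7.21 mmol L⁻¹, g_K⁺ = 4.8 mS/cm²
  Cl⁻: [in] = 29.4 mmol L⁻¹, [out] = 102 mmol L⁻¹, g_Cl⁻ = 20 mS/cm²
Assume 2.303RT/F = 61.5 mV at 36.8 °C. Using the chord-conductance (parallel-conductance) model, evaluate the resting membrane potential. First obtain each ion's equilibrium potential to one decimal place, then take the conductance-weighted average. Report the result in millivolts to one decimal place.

-41.2 mV

E_K⁺ = (61.5/1)·log₁₀(7.21/118) = -74.7 mV
E_Cl⁻ = (61.5/-1)·log₁₀(102/29.4) = -33.2 mV
Vm = (Σ gᵢEᵢ)/(Σ gᵢ) = (4.8·-74.7 + 20·-33.2) / (4.8 + 20)
= -1022.56 / 24.8 = -41.23 mV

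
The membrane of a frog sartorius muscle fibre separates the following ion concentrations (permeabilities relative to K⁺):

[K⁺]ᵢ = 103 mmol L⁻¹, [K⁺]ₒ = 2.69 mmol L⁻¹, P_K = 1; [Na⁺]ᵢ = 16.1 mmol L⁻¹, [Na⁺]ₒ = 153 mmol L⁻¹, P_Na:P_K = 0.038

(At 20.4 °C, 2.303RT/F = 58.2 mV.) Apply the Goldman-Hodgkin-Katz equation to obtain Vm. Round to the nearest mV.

-63 mV

Vm = 58.2 · log₁₀[(Σ P·[cation]ₒ + Σ P·[anion]ᵢ) / (Σ P·[cation]ᵢ + Σ P·[anion]ₒ)]
Numerator = 1×2.69 + 0.038×153 = 8.504
Denominator = 1×103 + 0.038×16.1 = 103.6
Vm = 58.2 · log₁₀(0.082076) = 58.2 × (-1.0858) = -63.19 mV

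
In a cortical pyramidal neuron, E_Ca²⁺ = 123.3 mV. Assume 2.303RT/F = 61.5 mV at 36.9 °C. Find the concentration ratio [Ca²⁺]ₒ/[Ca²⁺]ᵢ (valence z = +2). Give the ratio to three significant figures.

log₁₀([out]/[in]) = E·z/(61.5) = 123.3 × 2 / 61.5 = 4.0098
[out]/[in] = 10^(4.0098) = 1.023e+04

10200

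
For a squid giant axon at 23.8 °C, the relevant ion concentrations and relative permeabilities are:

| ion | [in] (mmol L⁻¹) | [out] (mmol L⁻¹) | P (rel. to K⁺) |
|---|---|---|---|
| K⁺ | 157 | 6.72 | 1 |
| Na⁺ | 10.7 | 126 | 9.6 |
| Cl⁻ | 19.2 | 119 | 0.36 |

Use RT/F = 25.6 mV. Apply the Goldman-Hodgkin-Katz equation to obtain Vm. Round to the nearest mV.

Vm = 25.6 · ln[(Σ P·[cation]ₒ + Σ P·[anion]ᵢ) / (Σ P·[cation]ᵢ + Σ P·[anion]ₒ)]
Numerator = 1×6.72 + 9.6×126 + 0.36×19.2 = 1223
Denominator = 1×157 + 9.6×10.7 + 0.36×119 = 302.6
Vm = 25.6 · ln(4.0429) = 25.6 × (1.3970) = 35.76 mV

36 mV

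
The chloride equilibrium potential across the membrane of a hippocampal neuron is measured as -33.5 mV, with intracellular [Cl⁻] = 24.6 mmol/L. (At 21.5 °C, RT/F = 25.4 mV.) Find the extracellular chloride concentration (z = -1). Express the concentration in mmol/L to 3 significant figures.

Nernst: E = (25.4/-1) · ln([out]/[in]), so ln([out]/[in]) = -33.5 × -1 / 25.4 = 1.3189.
[out]/[in] = e^(1.3189) = 3.739.
[out] = 3.739 × 24.6 = 91.99 mmol/L.

92.0 mmol/L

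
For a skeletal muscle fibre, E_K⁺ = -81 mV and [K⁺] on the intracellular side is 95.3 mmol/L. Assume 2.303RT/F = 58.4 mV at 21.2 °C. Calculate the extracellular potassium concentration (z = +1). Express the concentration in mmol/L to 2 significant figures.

3.9 mmol/L

Nernst: E = (58.4/1) · log₁₀([out]/[in]), so log₁₀([out]/[in]) = -81.0 × 1 / 58.4 = -1.3870.
[out]/[in] = 10^(-1.3870) = 0.04102.
[out] = 0.04102 × 95.3 = 3.909 mmol/L.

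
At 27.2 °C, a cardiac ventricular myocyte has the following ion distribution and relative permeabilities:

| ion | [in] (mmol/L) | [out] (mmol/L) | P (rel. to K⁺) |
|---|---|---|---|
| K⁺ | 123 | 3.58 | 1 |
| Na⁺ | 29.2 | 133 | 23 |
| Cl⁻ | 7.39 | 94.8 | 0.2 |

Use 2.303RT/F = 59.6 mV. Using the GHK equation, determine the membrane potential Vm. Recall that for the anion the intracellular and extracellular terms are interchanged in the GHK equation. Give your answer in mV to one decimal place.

Vm = 59.6 · log₁₀[(Σ P·[cation]ₒ + Σ P·[anion]ᵢ) / (Σ P·[cation]ᵢ + Σ P·[anion]ₒ)]
Numerator = 1×3.58 + 23×133 + 0.2×7.39 = 3064
Denominator = 1×123 + 23×29.2 + 0.2×94.8 = 813.6
Vm = 59.6 · log₁₀(3.7662) = 59.6 × (0.5759) = 34.32 mV

34.3 mV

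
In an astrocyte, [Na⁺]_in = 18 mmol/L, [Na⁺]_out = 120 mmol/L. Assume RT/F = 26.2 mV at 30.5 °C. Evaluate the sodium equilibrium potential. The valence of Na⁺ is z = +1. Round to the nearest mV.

50 mV

E = (26.2/z) · ln([Na⁺]_out/[Na⁺]_in) with z = +1.
= (26.2/1) · ln(120/18) = 26.20 · ln(6.667)
= 26.20 · (1.8971) = 49.70 mV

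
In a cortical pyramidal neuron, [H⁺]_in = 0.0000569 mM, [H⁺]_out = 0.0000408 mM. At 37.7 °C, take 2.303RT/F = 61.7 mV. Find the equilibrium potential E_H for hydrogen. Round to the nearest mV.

-9 mV

E = (61.7/z) · log₁₀([H⁺]_out/[H⁺]_in) with z = +1.
= (61.7/1) · log₁₀(0.0000408/0.0000569) = 61.70 · log₁₀(0.717)
= 61.70 · (-0.1445) = -8.91 mV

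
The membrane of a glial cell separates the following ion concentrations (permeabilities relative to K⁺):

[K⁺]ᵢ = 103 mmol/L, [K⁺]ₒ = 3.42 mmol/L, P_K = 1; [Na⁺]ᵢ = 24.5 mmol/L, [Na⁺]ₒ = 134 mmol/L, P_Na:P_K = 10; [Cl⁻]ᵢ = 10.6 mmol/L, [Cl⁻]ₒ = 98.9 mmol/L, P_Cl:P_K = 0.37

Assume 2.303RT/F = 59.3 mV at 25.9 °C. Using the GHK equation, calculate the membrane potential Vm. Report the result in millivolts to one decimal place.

32.3 mV

Vm = 59.3 · log₁₀[(Σ P·[cation]ₒ + Σ P·[anion]ᵢ) / (Σ P·[cation]ᵢ + Σ P·[anion]ₒ)]
Numerator = 1×3.42 + 10×134 + 0.37×10.6 = 1347
Denominator = 1×103 + 10×24.5 + 0.37×98.9 = 384.6
Vm = 59.3 · log₁₀(3.5033) = 59.3 × (0.5445) = 32.29 mV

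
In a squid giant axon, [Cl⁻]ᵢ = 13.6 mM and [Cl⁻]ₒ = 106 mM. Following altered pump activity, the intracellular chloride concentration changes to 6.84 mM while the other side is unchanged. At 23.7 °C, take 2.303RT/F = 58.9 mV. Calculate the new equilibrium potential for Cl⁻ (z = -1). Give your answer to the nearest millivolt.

After the shift: [Cl⁻]_out = 106, [Cl⁻]_in = 6.84 mM.
E_new = (58.9/-1)·log₁₀(106/6.84) = -58.90 · (1.1902) = -70.11 mV

-70 mV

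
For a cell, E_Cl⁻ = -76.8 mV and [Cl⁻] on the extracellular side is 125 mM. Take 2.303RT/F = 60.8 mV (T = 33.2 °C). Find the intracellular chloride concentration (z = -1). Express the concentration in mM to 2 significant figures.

Nernst: E = (60.8/-1) · log₁₀([out]/[in]), so log₁₀([out]/[in]) = -76.8 × -1 / 60.8 = 1.2632.
[out]/[in] = 10^(1.2632) = 18.33.
[in] = 125 / 18.33 = 6.819 mM.

6.8 mM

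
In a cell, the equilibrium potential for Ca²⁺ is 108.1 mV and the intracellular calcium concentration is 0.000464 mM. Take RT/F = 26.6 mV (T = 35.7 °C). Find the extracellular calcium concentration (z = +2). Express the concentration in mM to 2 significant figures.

Nernst: E = (26.6/2) · ln([out]/[in]), so ln([out]/[in]) = 108.1 × 2 / 26.6 = 8.1278.
[out]/[in] = e^(8.1278) = 3387.
[out] = 3387 × 0.000464 = 1.572 mM.

1.6 mM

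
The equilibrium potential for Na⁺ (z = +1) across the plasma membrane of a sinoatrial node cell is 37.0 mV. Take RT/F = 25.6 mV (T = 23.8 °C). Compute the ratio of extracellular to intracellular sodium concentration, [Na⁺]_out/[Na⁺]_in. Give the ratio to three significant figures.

ln([out]/[in]) = E·z/(25.6) = 37.0 × 1 / 25.6 = 1.4453
[out]/[in] = e^(1.4453) = 4.243

4.24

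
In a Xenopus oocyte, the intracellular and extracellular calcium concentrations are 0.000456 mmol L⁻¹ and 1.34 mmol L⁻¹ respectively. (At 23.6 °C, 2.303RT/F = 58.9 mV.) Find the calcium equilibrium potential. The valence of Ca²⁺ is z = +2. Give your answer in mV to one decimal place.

E = (58.9/z) · log₁₀([Ca²⁺]_out/[Ca²⁺]_in) with z = +2.
= (58.9/2) · log₁₀(1.34/0.000456) = 29.45 · log₁₀(2939)
= 29.45 · (3.4681) = 102.14 mV

102.1 mV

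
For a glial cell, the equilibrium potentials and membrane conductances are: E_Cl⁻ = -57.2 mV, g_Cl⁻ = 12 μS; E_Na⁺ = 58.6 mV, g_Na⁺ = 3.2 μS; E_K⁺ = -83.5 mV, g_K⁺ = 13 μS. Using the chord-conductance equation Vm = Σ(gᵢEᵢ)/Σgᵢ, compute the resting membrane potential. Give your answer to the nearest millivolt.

-56 mV

Σ gᵢEᵢ = 12·(-57.2) + 3.2·(58.6) + 13·(-83.5) = -1584.38
Σ gᵢ = 12 + 3.2 + 13 = 28.2
Vm = -1584.38 / 28.2 = -56.18 mV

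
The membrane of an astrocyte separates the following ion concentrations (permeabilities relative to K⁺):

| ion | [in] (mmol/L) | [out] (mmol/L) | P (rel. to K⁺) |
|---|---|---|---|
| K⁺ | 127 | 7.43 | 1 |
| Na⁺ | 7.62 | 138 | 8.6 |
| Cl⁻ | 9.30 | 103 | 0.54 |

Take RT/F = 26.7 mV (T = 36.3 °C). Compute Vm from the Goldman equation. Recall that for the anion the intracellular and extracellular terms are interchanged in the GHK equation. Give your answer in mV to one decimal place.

Vm = 26.7 · ln[(Σ P·[cation]ₒ + Σ P·[anion]ᵢ) / (Σ P·[cation]ᵢ + Σ P·[anion]ₒ)]
Numerator = 1×7.43 + 8.6×138 + 0.54×9.30 = 1199
Denominator = 1×127 + 8.6×7.62 + 0.54×103 = 248.2
Vm = 26.7 · ln(4.8327) = 26.7 × (1.5754) = 42.06 mV

42.1 mV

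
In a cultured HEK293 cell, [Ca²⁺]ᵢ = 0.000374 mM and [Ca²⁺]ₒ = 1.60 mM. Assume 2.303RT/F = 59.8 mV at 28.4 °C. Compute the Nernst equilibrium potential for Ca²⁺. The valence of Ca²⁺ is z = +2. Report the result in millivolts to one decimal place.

E = (59.8/z) · log₁₀([Ca²⁺]_out/[Ca²⁺]_in) with z = +2.
= (59.8/2) · log₁₀(1.60/0.000374) = 29.90 · log₁₀(4278)
= 29.90 · (3.6312) = 108.57 mV

108.6 mV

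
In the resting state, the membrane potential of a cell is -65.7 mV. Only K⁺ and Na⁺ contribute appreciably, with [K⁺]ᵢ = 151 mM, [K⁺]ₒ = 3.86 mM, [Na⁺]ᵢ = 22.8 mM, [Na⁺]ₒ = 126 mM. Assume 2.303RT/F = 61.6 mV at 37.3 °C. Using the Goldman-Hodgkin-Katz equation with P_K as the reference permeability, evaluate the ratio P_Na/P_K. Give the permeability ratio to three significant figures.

0.0733

Let α = P_Na/P_K. GHK: Vm = 61.6·log₁₀[(Kₒ + α·Naₒ)/(Kᵢ + α·Naᵢ)].
10^(Vm/61.6) = 10^(-65.7/61.6) = 0.085791
So 0.085791·(Kᵢ + α·Naᵢ) = Kₒ + α·Naₒ → α = (0.085791·151.0 − 3.86) / (126.0 − 0.085791·22.8)
α = (12.95 − 3.86) / (126.0 − 1.956) = 9.094/124 = 0.07332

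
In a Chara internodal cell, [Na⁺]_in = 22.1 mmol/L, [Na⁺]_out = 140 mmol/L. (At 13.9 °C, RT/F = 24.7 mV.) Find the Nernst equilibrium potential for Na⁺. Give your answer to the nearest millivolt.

46 mV

E = (24.7/z) · ln([Na⁺]_out/[Na⁺]_in) with z = +1.
= (24.7/1) · ln(140/22.1) = 24.70 · ln(6.335)
= 24.70 · (1.8461) = 45.60 mV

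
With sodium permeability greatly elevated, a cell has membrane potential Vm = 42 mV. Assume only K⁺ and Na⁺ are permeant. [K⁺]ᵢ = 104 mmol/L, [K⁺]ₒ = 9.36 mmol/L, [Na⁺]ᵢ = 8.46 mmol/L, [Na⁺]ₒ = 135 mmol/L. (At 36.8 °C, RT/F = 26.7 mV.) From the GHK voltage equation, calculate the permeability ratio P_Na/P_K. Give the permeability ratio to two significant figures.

5.2

Let α = P_Na/P_K. GHK: Vm = 26.7·ln[(Kₒ + α·Naₒ)/(Kᵢ + α·Naᵢ)].
e^(Vm/26.7) = e^(42.0/26.7) = 4.8213
So 4.8213·(Kᵢ + α·Naᵢ) = Kₒ + α·Naₒ → α = (4.8213·104.0 − 9.36) / (135.0 − 4.8213·8.46)
α = (501.4 − 9.36) / (135.0 − 40.79) = 492.1/94.21 = 5.223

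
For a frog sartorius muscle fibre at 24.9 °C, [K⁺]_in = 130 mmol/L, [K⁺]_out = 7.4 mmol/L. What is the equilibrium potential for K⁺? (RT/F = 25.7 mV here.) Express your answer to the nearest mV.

E = (25.7/z) · ln([K⁺]_out/[K⁺]_in) with z = +1.
= (25.7/1) · ln(7.4/130) = 25.70 · ln(0.05692)
= 25.70 · (-2.8661) = -73.66 mV

-74 mV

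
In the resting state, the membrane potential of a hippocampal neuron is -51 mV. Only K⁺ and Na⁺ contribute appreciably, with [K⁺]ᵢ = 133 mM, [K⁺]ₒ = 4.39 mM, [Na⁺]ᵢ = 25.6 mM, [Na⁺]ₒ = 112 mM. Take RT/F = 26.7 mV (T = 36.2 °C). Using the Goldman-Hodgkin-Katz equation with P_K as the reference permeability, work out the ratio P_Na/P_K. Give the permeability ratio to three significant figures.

0.141

Let α = P_Na/P_K. GHK: Vm = 26.7·ln[(Kₒ + α·Naₒ)/(Kᵢ + α·Naᵢ)].
e^(Vm/26.7) = e^(-51.0/26.7) = 0.14806
So 0.14806·(Kᵢ + α·Naᵢ) = Kₒ + α·Naₒ → α = (0.14806·133.0 − 4.39) / (112.0 − 0.14806·25.6)
α = (19.69 − 4.39) / (112.0 − 3.79) = 15.3/108.2 = 0.1414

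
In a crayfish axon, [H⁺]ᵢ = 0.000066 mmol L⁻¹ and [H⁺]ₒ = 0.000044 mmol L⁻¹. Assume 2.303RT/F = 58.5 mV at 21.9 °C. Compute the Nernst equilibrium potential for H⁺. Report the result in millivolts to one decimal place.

-10.3 mV

E = (58.5/z) · log₁₀([H⁺]_out/[H⁺]_in) with z = +1.
= (58.5/1) · log₁₀(0.000044/0.000066) = 58.50 · log₁₀(0.6667)
= 58.50 · (-0.1761) = -10.30 mV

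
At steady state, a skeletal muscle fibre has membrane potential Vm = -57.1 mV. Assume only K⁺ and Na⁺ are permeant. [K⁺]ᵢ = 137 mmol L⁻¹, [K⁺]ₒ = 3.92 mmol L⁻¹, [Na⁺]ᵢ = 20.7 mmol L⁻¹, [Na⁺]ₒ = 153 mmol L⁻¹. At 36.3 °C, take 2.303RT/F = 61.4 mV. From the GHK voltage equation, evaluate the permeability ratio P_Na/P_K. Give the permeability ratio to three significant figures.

0.0809

Let α = P_Na/P_K. GHK: Vm = 61.4·log₁₀[(Kₒ + α·Naₒ)/(Kᵢ + α·Naᵢ)].
10^(Vm/61.4) = 10^(-57.1/61.4) = 0.1175
So 0.1175·(Kᵢ + α·Naᵢ) = Kₒ + α·Naₒ → α = (0.1175·137.0 − 3.92) / (153.0 − 0.1175·20.7)
α = (16.1 − 3.92) / (153.0 − 2.432) = 12.18/150.6 = 0.08088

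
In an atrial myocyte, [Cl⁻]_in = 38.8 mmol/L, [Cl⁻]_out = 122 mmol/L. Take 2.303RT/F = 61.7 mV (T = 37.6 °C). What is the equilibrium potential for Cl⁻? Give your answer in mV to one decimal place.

-30.7 mV

E = (61.7/z) · log₁₀([Cl⁻]_out/[Cl⁻]_in) with z = -1.
For an anion, dividing by z = -1 reverses the sign.
= (61.7/-1) · log₁₀(122/38.8) = -61.70 · log₁₀(3.144)
= -61.70 · (0.4975) = -30.70 mV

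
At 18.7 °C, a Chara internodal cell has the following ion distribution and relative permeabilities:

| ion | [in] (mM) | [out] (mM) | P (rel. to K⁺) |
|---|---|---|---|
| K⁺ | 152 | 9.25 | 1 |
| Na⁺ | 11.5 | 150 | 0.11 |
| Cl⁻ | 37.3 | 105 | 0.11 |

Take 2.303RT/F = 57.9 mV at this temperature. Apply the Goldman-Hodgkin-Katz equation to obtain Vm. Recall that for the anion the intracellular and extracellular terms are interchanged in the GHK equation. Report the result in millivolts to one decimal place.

-43.0 mV

Vm = 57.9 · log₁₀[(Σ P·[cation]ₒ + Σ P·[anion]ᵢ) / (Σ P·[cation]ᵢ + Σ P·[anion]ₒ)]
Numerator = 1×9.25 + 0.11×150 + 0.11×37.3 = 29.85
Denominator = 1×152 + 0.11×11.5 + 0.11×105 = 164.8
Vm = 57.9 · log₁₀(0.18113) = 57.9 × (-0.7420) = -42.96 mV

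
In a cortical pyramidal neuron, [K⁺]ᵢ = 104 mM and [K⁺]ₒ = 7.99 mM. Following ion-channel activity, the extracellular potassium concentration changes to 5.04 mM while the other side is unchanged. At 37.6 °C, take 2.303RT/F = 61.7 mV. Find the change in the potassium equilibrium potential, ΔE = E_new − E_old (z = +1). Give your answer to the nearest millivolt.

E_old = (61.7/1)·log₁₀(7.99/104) = -68.76 mV
E_new = (61.7/1)·log₁₀(5.04/104) = -81.11 mV
ΔE = -81.11 − (-68.76) = -12.35 mV

-12 mV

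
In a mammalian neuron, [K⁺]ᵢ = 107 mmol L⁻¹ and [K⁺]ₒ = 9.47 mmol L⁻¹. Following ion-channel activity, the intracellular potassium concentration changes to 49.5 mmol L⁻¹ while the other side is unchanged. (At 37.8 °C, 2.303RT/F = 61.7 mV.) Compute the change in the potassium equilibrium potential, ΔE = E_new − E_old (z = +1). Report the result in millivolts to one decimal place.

20.7 mV

E_old = (61.7/1)·log₁₀(9.47/107) = -64.97 mV
E_new = (61.7/1)·log₁₀(9.47/49.5) = -44.32 mV
ΔE = -44.32 − (-64.97) = 20.66 mV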